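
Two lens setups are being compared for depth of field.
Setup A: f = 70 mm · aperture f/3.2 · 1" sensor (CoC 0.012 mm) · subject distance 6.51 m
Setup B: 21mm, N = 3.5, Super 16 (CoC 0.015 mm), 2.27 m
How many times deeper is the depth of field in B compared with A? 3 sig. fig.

Setup A: H = 70²/(3.2×0.012) + 70 ≈ 127674.2 mm; DoF = Df − Dn = 6856.01 − 6197.23 ≈ 658.78 mm.
Setup B: H = 21²/(3.5×0.015) + 21 ≈ 8421.0 mm; DoF = Df − Dn = 3100.0 − 1790.6 ≈ 1309.4 mm.
Ratio = 1309.4 / 658.78 ≈ 1.99.

1.99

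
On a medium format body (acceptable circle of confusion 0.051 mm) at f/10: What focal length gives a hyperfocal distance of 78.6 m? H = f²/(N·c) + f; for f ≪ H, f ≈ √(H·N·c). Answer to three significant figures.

200 mm

From H = f²/(N·c) + f, with f ≪ H: f ≈ √(H·N·c) = √(78600 × 10 × 0.051) = √40086 ≈ 200.2 mm.
The +f correction barely moves this — solving exactly, f² + N·c·f − N·c·H = 0 ⇒ f = (−N·c + √((N·c)² + 4·N·c·H))/2 = (−0.51 + √160344)/2 ≈ 199.96 mm, so f ≈ 200 mm.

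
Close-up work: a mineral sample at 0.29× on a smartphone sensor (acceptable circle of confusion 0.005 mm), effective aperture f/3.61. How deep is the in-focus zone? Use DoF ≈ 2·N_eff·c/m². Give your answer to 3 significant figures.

0.429 mm

At magnification m, DoF ≈ 2·N_eff·c/m² = 2 × 3.61 × 0.005 / 0.29² = 0.0361 / 0.0841 ≈ 0.429 mm.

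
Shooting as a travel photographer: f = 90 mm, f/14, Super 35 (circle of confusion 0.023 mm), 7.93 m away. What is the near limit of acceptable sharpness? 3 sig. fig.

Hyperfocal distance H = f²/(N·c) + f = 90²/(14 × 0.023) + 90 = 8100/0.322 + 90 ≈ 25245.3 mm ≈ 25.25 m.
Near limit Dn = s·(H − f)/(H + s − 2f) = 7930 × (25245.3 − 90) / (25245.3 + 7930 − 2 × 90) = 7930 × 25155.3 / 32995.3 ≈ 6045.8 mm ≈ 6.05 m.

6.05 m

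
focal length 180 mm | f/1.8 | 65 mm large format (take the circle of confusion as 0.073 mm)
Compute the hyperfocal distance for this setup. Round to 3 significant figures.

Hyperfocal distance H = f²/(N·c) + f = 180²/(1.8 × 0.073) + 180 = 32400/0.1314 + 180 ≈ 246755.3 mm ≈ 247 m.

247 m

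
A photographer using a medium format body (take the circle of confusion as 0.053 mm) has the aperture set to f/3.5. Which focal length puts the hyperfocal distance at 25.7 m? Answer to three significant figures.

From H = f²/(N·c) + f, with f ≪ H: f ≈ √(H·N·c) = √(25700 × 3.5 × 0.053) = √4767.4 ≈ 69.05 mm.
Exact: f² + N·c·f − N·c·H = 0 ⇒ f = (−N·c + √((N·c)² + 4·N·c·H))/2 = (−0.1855 + √19069)/2 ≈ 68.953 mm ≈ 69.0 mm.

69.0 mm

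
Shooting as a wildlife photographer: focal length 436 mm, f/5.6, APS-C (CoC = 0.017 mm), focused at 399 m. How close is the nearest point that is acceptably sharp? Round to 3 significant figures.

333 m

Hyperfocal distance H = f²/(N·c) + f = 436²/(5.6 × 0.017) + 436 = 190096/0.0952 + 436 ≈ 1997242.7 mm ≈ 1997 m.
Near limit Dn = s·(H − f)/(H + s − 2f) = 399000 × (1997242.7 − 436) / (1997242.7 + 399000 − 2 × 436) = 399000 × 1996806.7 / 2395370.7 ≈ 332611 mm ≈ 333 m.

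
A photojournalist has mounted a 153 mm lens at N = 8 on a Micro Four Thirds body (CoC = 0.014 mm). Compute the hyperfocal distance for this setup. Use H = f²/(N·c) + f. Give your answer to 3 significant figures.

209 m

Hyperfocal distance H = f²/(N·c) + f = 153²/(8 × 0.014) + 153 = 23409/0.112 + 153 ≈ 209161.9 mm ≈ 209 m.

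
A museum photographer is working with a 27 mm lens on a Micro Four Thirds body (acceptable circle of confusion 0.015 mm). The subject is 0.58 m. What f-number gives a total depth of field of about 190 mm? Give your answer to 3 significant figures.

Write h = H − f = f²/(N·c). The thin-lens limits are Dn = s·h/(h + (s−f)) and Df = s·h/(h − (s−f)), so DoF = Df − Dn = 2·s·(s−f)·h / (h² − (s−f)²).
That is a quadratic in h: DoF·h² − 2·s·(s−f)·h − DoF·(s−f)² = 0 ⇒ h = (s−f)·(s + √(s² + DoF²)) / DoF = 553 × (580 + √(580² + 190²)) / 190 = 553 × (580 + 610.328) / 190 ≈ 3464.5 mm.
Then N = f²/(c·h) = 27² / (0.015 × 3464.5) = 729 / 51.967 ≈ 14.

f/14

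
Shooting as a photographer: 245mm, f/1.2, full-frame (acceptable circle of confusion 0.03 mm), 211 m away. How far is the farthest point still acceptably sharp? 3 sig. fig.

242 m

Hyperfocal distance H = f²/(N·c) + f = 245²/(1.2 × 0.03) + 245 = 60025/0.036 + 245 ≈ 1667606.1 mm ≈ 1668 m.
Far limit Df = s·(H − f)/(H − s) = 211000 × (1667606.1 − 245) / (1667606.1 − 211000) = 211000 × 1667361.1 / 1456606.1 ≈ 241529 mm ≈ 242 m.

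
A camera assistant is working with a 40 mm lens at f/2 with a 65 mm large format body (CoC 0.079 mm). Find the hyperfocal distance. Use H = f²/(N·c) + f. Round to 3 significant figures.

10.2 m

Hyperfocal distance H = f²/(N·c) + f = 40²/(2 × 0.079) + 40 = 1600/0.158 + 40 ≈ 10166.6 mm ≈ 10.2 m.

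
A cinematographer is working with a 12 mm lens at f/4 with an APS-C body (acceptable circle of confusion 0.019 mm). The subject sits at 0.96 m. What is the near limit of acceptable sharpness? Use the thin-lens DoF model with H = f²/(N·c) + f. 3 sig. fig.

Hyperfocal distance H = f²/(N·c) + f = 12²/(4 × 0.019) + 12 = 144/0.076 + 12 ≈ 1906.7 mm ≈ 1.907 m.
Near limit Dn = s·(H − f)/(H + s − 2f) = 960 × (1906.7 − 12) / (1906.7 + 960 − 2 × 12) = 960 × 1894.7 / 2842.7 ≈ 639.86 mm ≈ 0.640 m.

0.640 m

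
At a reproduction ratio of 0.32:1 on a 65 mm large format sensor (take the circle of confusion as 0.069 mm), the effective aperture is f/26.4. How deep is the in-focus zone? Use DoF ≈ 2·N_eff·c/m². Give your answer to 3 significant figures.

35.6 mm

At magnification m, DoF ≈ 2·N_eff·c/m² = 2 × 26.4 × 0.069 / 0.32² = 3.643 / 0.1024 ≈ 35.6 mm.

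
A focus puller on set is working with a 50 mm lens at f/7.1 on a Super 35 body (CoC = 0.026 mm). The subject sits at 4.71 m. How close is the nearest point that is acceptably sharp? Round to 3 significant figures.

3.50 m

Hyperfocal distance H = f²/(N·c) + f = 50²/(7.1 × 0.026) + 50 = 2500/0.1846 + 50 ≈ 13592.8 mm ≈ 13.59 m.
Near limit Dn = s·(H − f)/(H + s − 2f) = 4710 × (13592.8 − 50) / (13592.8 + 4710 − 2 × 50) = 4710 × 13542.8 / 18202.8 ≈ 3504.2 mm ≈ 3.50 m.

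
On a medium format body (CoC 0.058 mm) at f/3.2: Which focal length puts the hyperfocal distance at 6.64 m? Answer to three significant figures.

From H = f²/(N·c) + f, with f ≪ H: f ≈ √(H·N·c) = √(6640 × 3.2 × 0.058) = √1232.4 ≈ 35.11 mm.
Exact: f² + N·c·f − N·c·H = 0 ⇒ f = (−N·c + √((N·c)² + 4·N·c·H))/2 = (−0.1856 + √4929.6)/2 ≈ 35.013 mm ≈ 35.0 mm.

35.0 mm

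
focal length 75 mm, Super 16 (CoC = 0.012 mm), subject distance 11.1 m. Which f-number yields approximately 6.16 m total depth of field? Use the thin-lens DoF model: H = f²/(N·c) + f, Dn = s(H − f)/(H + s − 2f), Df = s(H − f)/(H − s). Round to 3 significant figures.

f/11

Write h = H − f = f²/(N·c). The thin-lens limits are Dn = s·h/(h + (s−f)) and Df = s·h/(h − (s−f)), so DoF = Df − Dn = 2·s·(s−f)·h / (h² − (s−f)²).
That is a quadratic in h: DoF·h² − 2·s·(s−f)·h − DoF·(s−f)² = 0 ⇒ h = (s−f)·(s + √(s² + DoF²)) / DoF = 11025 × (11100 + √(11100² + 6160²)) / 6160 = 11025 × (11100 + 12694.7) / 6160 ≈ 42587 mm.
Then N = f²/(c·h) = 75² / (0.012 × 42587) = 5625 / 511.05 ≈ 11.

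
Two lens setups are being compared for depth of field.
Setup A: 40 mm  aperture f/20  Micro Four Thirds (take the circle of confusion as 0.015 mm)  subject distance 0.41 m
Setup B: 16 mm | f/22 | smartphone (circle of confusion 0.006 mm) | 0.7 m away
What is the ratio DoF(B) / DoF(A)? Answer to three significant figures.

9.86

Setup A: H = 40²/(20×0.015) + 40 ≈ 5373.3 mm; DoF = Df − Dn = 440.564 − 383.402 ≈ 57.162 mm.
Setup B: H = 16²/(22×0.006) + 16 ≈ 1955.4 mm; DoF = Df − Dn = 1081.39 − 517.49 ≈ 563.90 mm.
Ratio = 563.90 / 57.162 ≈ 9.86.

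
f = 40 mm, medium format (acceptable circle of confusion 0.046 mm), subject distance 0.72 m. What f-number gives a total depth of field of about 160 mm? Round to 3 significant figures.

Write h = H − f = f²/(N·c). The thin-lens limits are Dn = s·h/(h + (s−f)) and Df = s·h/(h − (s−f)), so DoF = Df − Dn = 2·s·(s−f)·h / (h² − (s−f)²).
That is a quadratic in h: DoF·h² − 2·s·(s−f)·h − DoF·(s−f)² = 0 ⇒ h = (s−f)·(s + √(s² + DoF²)) / DoF = 680 × (720 + √(720² + 160²)) / 160 = 680 × (720 + 737.564) / 160 ≈ 6194.6 mm.
Then N = f²/(c·h) = 40² / (0.046 × 6194.6) = 1600 / 284.95 ≈ 5.61.

f/5.61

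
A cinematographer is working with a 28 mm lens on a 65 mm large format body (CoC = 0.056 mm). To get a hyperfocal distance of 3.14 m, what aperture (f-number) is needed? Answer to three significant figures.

f/4.50

Rearrange H = f²/(N·c) + f for N: N = f² / ((H − f)·c).
N = 28² / ((3140 − 28) × 0.056) = 784 / 174.3 ≈ 4.50.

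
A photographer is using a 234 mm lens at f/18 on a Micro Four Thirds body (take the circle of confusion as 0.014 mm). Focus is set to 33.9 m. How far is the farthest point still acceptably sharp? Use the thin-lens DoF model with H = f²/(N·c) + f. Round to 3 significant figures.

40.1 m

Hyperfocal distance H = f²/(N·c) + f = 234²/(18 × 0.014) + 234 = 54756/0.252 + 234 ≈ 217519.7 mm ≈ 217.5 m.
Far limit Df = s·(H − f)/(H − s) = 33900 × (217519.7 − 234) / (217519.7 − 33900) = 33900 × 217285.7 / 183619.7 ≈ 40115 mm ≈ 40.1 m.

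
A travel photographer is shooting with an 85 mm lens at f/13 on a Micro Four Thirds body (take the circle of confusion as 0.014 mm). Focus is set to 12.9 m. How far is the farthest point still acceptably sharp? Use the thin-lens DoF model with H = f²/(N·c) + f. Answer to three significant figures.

19.0 m

Hyperfocal distance H = f²/(N·c) + f = 85²/(13 × 0.014) + 85 = 7225/0.182 + 85 ≈ 39782.8 mm ≈ 39.78 m.
Far limit Df = s·(H − f)/(H − s) = 12900 × (39782.8 − 85) / (39782.8 − 12900) = 12900 × 39697.8 / 26882.8 ≈ 19049 mm ≈ 19.0 m.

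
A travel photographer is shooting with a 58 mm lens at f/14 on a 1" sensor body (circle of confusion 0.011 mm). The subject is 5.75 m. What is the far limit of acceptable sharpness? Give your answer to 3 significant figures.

Hyperfocal distance H = f²/(N·c) + f = 58²/(14 × 0.011) + 58 = 3364/0.154 + 58 ≈ 21902.2 mm ≈ 21.90 m.
Far limit Df = s·(H − f)/(H − s) = 5750 × (21902.2 − 58) / (21902.2 − 5750) = 5750 × 21844.2 / 16152.2 ≈ 7776.3 mm ≈ 7.78 m.

7.78 m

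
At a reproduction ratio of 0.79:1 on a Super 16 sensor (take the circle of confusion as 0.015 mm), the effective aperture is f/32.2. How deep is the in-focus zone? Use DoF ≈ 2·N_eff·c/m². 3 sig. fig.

1.55 mm

At magnification m, DoF ≈ 2·N_eff·c/m² = 2 × 32.2 × 0.015 / 0.79² = 0.966 / 0.6241 ≈ 1.55 mm.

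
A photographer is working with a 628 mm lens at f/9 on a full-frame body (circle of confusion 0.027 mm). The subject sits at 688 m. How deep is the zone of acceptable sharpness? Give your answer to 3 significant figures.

710 m

Hyperfocal distance H = f²/(N·c) + f = 628²/(9 × 0.027) + 628 = 394384/0.243 + 628 ≈ 1623607.4 mm ≈ 1624 m.
Near limit Dn = s·(H − f)/(H + s − 2f) = 688000 × (1623607.4 − 628) / (1623607.4 + 688000 − 2 × 628) = 688000 × 1622979.4 / 2310351.4 ≈ 483307 mm.
Far limit Df = s·(H − f)/(H − s) = 688000 × (1623607.4 − 628) / (1623607.4 − 688000) = 688000 × 1622979.4 / 935607.4 ≈ 1193460 mm.
Depth of field = Df − Dn = 1193460 − 483307 ≈ 710153 mm ≈ 710 m.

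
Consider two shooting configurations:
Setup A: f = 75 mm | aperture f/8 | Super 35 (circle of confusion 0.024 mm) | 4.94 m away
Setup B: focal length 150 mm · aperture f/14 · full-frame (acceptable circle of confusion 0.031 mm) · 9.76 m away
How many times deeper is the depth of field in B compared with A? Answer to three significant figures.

2.22

Setup A: H = 75²/(8×0.024) + 75 ≈ 29371.9 mm; DoF = Df − Dn = 5923.7 − 4236.5 ≈ 1687.2 mm.
Setup B: H = 150²/(14×0.031) + 150 ≈ 51993.3 mm; DoF = Df − Dn = 11980.8 − 8233.7 ≈ 3747.1 mm.
Ratio = 3747.1 / 1687.2 ≈ 2.22.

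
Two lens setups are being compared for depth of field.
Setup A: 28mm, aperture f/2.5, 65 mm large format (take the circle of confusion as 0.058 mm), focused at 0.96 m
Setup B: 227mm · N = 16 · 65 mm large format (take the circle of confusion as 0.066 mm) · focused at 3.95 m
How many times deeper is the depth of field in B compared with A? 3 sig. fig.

Setup A: H = 28²/(2.5×0.058) + 28 ≈ 5434.9 mm; DoF = Df − Dn = 1159.94 − 818.85 ≈ 341.09 mm.
Setup B: H = 227²/(16×0.066) + 227 ≈ 49023.4 mm; DoF = Df − Dn = 4276.26 − 3669.99 ≈ 606.27 mm.
Ratio = 606.27 / 341.09 ≈ 1.78.

1.78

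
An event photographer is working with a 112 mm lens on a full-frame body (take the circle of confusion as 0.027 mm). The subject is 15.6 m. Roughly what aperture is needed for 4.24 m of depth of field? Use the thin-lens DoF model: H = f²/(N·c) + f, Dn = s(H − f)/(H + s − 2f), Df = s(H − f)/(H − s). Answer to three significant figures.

f/4

Write h = H − f = f²/(N·c). The thin-lens limits are Dn = s·h/(h + (s−f)) and Df = s·h/(h − (s−f)), so DoF = Df − Dn = 2·s·(s−f)·h / (h² − (s−f)²).
That is a quadratic in h: DoF·h² − 2·s·(s−f)·h − DoF·(s−f)² = 0 ⇒ h = (s−f)·(s + √(s² + DoF²)) / DoF = 15488 × (15600 + √(15600² + 4240²)) / 4240 = 15488 × (15600 + 16165.9) / 4240 ≈ 116036 mm.
Then N = f²/(c·h) = 112² / (0.027 × 116036) = 12544 / 3133.0 ≈ 4.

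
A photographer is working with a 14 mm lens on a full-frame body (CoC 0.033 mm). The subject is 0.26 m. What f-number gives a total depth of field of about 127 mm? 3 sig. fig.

f/5.58

Write h = H − f = f²/(N·c). The thin-lens limits are Dn = s·h/(h + (s−f)) and Df = s·h/(h − (s−f)), so DoF = Df − Dn = 2·s·(s−f)·h / (h² − (s−f)²).
That is a quadratic in h: DoF·h² − 2·s·(s−f)·h − DoF·(s−f)² = 0 ⇒ h = (s−f)·(s + √(s² + DoF²)) / DoF = 246 × (260 + √(260² + 127²)) / 127 = 246 × (260 + 289.360) / 127 ≈ 1064.1 mm.
Then N = f²/(c·h) = 14² / (0.033 × 1064.1) = 196 / 35.116 ≈ 5.58.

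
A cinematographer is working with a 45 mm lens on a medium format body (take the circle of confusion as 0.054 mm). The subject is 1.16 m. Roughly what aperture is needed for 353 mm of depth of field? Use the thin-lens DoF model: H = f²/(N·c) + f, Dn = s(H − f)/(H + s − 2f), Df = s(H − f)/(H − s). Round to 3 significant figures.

f/5

Write h = H − f = f²/(N·c). The thin-lens limits are Dn = s·h/(h + (s−f)) and Df = s·h/(h − (s−f)), so DoF = Df − Dn = 2·s·(s−f)·h / (h² − (s−f)²).
That is a quadratic in h: DoF·h² − 2·s·(s−f)·h − DoF·(s−f)² = 0 ⇒ h = (s−f)·(s + √(s² + DoF²)) / DoF = 1115 × (1160 + √(1160² + 353²)) / 353 = 1115 × (1160 + 1212.52) / 353 ≈ 7493.9 mm.
Then N = f²/(c·h) = 45² / (0.054 × 7493.9) = 2025 / 404.67 ≈ 5.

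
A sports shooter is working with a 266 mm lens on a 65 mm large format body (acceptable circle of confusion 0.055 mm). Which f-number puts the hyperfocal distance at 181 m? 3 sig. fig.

f/7.12

Rearrange H = f²/(N·c) + f for N: N = f² / ((H − f)·c).
N = 266² / ((181000 − 266) × 0.055) = 70756 / 9940 ≈ 7.12.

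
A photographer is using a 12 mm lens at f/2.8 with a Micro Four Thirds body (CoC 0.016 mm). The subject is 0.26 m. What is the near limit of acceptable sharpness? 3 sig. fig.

241 mm

Hyperfocal distance H = f²/(N·c) + f = 12²/(2.8 × 0.016) + 12 = 144/0.0448 + 12 ≈ 3226.3 mm ≈ 3.226 m.
Near limit Dn = s·(H − f)/(H + s − 2f) = 260 × (3226.3 − 12) / (3226.3 + 260 − 2 × 12) = 260 × 3214.3 / 3462.3 ≈ 241.38 mm.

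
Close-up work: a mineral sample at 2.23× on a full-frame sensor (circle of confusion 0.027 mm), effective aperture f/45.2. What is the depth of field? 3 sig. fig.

At magnification m, DoF ≈ 2·N_eff·c/m² = 2 × 45.2 × 0.027 / 2.23² = 2.441 / 4.973 ≈ 0.491 mm.

0.491 mm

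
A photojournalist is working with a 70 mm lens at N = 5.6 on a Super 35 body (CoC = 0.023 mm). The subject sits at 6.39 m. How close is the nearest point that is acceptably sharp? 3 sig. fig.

5.48 m

Hyperfocal distance H = f²/(N·c) + f = 70²/(5.6 × 0.023) + 70 = 4900/0.1288 + 70 ≈ 38113.5 mm ≈ 38.11 m.
Near limit Dn = s·(H − f)/(H + s − 2f) = 6390 × (38113.5 − 70) / (38113.5 + 6390 − 2 × 70) = 6390 × 38043.5 / 44363.5 ≈ 5479.7 mm ≈ 5.48 m.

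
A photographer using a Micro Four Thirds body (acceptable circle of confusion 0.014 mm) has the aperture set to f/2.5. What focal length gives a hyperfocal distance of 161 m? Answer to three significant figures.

75.0 mm

From H = f²/(N·c) + f, with f ≪ H: f ≈ √(H·N·c) = √(161000 × 2.5 × 0.014) = √5635.0 ≈ 75.07 mm.
Exact: f² + N·c·f − N·c·H = 0 ⇒ f = (−N·c + √((N·c)² + 4·N·c·H))/2 = (−0.035 + √22540)/2 ≈ 75.049 mm ≈ 75.0 mm.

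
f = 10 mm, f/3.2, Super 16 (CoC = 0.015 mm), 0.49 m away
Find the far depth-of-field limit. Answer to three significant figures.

Hyperfocal distance H = f²/(N·c) + f = 10²/(3.2 × 0.015) + 10 = 100/0.048 + 10 ≈ 2093.3 mm ≈ 2.093 m.
Far limit Df = s·(H − f)/(H − s) = 490 × (2093.3 − 10) / (2093.3 − 490) = 490 × 2083.3 / 1603.3 ≈ 636.69 mm ≈ 0.637 m.

0.637 m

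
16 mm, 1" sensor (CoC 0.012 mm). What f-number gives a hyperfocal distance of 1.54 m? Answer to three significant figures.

f/14

Rearrange H = f²/(N·c) + f for N: N = f² / ((H − f)·c).
N = 16² / ((1540 − 16) × 0.012) = 256 / 18.29 ≈ 14.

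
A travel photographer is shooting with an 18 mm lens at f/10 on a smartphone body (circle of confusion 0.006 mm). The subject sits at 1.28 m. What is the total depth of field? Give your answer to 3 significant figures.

Hyperfocal distance H = f²/(N·c) + f = 18²/(10 × 0.006) + 18 = 324/0.06 + 18 ≈ 5418.0 mm ≈ 5.418 m.
Near limit Dn = s·(H − f)/(H + s − 2f) = 1280 × (5418.0 − 18) / (5418.0 + 1280 − 2 × 18) = 1280 × 5400.0 / 6662.0 ≈ 1037.53 mm.
Far limit Df = s·(H − f)/(H − s) = 1280 × (5418.0 − 18) / (5418.0 − 1280) = 1280 × 5400.0 / 4138.0 ≈ 1670.37 mm.
Depth of field = Df − Dn = 1670.37 − 1037.53 ≈ 632.84 mm ≈ 0.633 m.

0.633 m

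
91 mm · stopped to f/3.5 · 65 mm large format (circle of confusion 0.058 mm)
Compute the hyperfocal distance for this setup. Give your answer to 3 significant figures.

40.9 m

Hyperfocal distance H = f²/(N·c) + f = 91²/(3.5 × 0.058) + 91 = 8281/0.203 + 91 ≈ 40884.1 mm ≈ 40.9 m.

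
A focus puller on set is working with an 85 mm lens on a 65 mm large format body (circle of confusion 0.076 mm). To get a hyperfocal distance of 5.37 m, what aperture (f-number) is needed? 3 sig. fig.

Rearrange H = f²/(N·c) + f for N: N = f² / ((H − f)·c).
N = 85² / ((5370 − 85) × 0.076) = 7225 / 401.7 ≈ 18.

f/18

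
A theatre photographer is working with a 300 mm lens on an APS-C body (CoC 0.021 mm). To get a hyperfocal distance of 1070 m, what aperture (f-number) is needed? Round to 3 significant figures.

f/4.01

Rearrange H = f²/(N·c) + f for N: N = f² / ((H − f)·c).
N = 300² / ((1070000 − 300) × 0.021) = 90000 / 22464 ≈ 4.01.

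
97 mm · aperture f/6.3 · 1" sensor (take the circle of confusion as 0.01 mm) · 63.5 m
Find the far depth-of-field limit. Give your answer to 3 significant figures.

110 m

Hyperfocal distance H = f²/(N·c) + f = 97²/(6.3 × 0.01) + 97 = 9409/0.063 + 97 ≈ 149446.2 mm ≈ 149.4 m.
Far limit Df = s·(H − f)/(H − s) = 63500 × (149446.2 − 97) / (149446.2 − 63500) = 63500 × 149349.2 / 85946.2 ≈ 110344 mm ≈ 110 m.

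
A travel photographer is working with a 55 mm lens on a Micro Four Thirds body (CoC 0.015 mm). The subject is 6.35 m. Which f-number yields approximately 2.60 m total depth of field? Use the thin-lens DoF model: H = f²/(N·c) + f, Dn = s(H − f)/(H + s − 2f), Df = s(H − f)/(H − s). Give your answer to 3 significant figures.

f/6.30

Write h = H − f = f²/(N·c). The thin-lens limits are Dn = s·h/(h + (s−f)) and Df = s·h/(h − (s−f)), so DoF = Df − Dn = 2·s·(s−f)·h / (h² − (s−f)²).
That is a quadratic in h: DoF·h² − 2·s·(s−f)·h − DoF·(s−f)² = 0 ⇒ h = (s−f)·(s + √(s² + DoF²)) / DoF = 6295 × (6350 + √(6350² + 2600²)) / 2600 = 6295 × (6350 + 6861.67) / 2600 ≈ 31987 mm.
Then N = f²/(c·h) = 55² / (0.015 × 31987) = 3025 / 479.81 ≈ 6.30.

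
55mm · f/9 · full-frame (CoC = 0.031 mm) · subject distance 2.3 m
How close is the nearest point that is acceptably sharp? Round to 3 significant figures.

1.91 m

Hyperfocal distance H = f²/(N·c) + f = 55²/(9 × 0.031) + 55 = 3025/0.279 + 55 ≈ 10897.3 mm ≈ 10.90 m.
Near limit Dn = s·(H − f)/(H + s − 2f) = 2300 × (10897.3 − 55) / (10897.3 + 2300 − 2 × 55) = 2300 × 10842.3 / 13087.3 ≈ 1905.5 mm ≈ 1.91 m.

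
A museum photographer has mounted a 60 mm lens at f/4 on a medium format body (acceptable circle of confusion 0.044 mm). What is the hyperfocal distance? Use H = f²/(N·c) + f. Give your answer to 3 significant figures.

Hyperfocal distance H = f²/(N·c) + f = 60²/(4 × 0.044) + 60 = 3600/0.176 + 60 ≈ 20514.5 mm ≈ 20.5 m.

20.5 m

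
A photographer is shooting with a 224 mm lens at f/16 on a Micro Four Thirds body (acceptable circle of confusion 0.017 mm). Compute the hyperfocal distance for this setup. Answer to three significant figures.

185 m

Hyperfocal distance H = f²/(N·c) + f = 224²/(16 × 0.017) + 224 = 50176/0.272 + 224 ≈ 184694.6 mm ≈ 185 m.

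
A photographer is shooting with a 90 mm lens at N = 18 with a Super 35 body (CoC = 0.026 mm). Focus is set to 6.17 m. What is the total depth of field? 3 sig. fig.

Hyperfocal distance H = f²/(N·c) + f = 90²/(18 × 0.026) + 90 = 8100/0.468 + 90 ≈ 17397.7 mm ≈ 17.40 m.
Near limit Dn = s·(H − f)/(H + s − 2f) = 6170 × (17397.7 − 90) / (17397.7 + 6170 − 2 × 90) = 6170 × 17307.7 / 23387.7 ≈ 4566.0 mm.
Far limit Df = s·(H − f)/(H − s) = 6170 × (17397.7 − 90) / (17397.7 − 6170) = 6170 × 17307.7 / 11227.7 ≈ 9511.2 mm.
Depth of field = Df − Dn = 9511.2 − 4566.0 ≈ 4945.2 mm ≈ 4.95 m.

4.95 m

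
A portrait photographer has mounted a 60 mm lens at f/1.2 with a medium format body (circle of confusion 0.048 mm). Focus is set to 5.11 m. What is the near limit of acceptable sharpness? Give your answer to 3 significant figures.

Hyperfocal distance H = f²/(N·c) + f = 60²/(1.2 × 0.048) + 60 = 3600/0.0576 + 60 ≈ 62560.0 mm ≈ 62.56 m.
Near limit Dn = s·(H − f)/(H + s − 2f) = 5110 × (62560.0 − 60) / (62560.0 + 5110 − 2 × 60) = 5110 × 62500.0 / 67550.0 ≈ 4728.0 mm ≈ 4.73 m.

4.73 m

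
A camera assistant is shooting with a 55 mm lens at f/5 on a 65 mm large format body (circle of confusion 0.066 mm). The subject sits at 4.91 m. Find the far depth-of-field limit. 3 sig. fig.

10.4 m

Hyperfocal distance H = f²/(N·c) + f = 55²/(5 × 0.066) + 55 = 3025/0.33 + 55 ≈ 9221.7 mm ≈ 9.222 m.
Far limit Df = s·(H − f)/(H − s) = 4910 × (9221.7 − 55) / (9221.7 − 4910) = 4910 × 9166.7 / 4311.7 ≈ 10439 mm ≈ 10.4 m.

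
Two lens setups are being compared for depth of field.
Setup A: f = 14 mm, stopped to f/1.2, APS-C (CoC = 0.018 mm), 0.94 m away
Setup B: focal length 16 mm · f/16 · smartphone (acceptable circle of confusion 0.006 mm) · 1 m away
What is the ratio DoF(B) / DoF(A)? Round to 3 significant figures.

4.41

Setup A: H = 14²/(1.2×0.018) + 14 ≈ 9088.1 mm; DoF = Df − Dn = 1046.83 − 852.96 ≈ 193.87 mm.
Setup B: H = 16²/(16×0.006) + 16 ≈ 2682.7 mm; DoF = Df − Dn = 1584.79 − 730.46 ≈ 854.33 mm.
Ratio = 854.33 / 193.87 ≈ 4.41.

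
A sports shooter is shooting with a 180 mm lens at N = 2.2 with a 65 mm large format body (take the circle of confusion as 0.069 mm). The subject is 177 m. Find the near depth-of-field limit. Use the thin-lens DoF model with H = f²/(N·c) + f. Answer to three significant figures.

Hyperfocal distance H = f²/(N·c) + f = 180²/(2.2 × 0.069) + 180 = 32400/0.1518 + 180 ≈ 213618.7 mm ≈ 213.6 m.
Near limit Dn = s·(H − f)/(H + s − 2f) = 177000 × (213618.7 − 180) / (213618.7 + 177000 − 2 × 180) = 177000 × 213438.7 / 390258.7 ≈ 96804 mm ≈ 96.8 m.

96.8 m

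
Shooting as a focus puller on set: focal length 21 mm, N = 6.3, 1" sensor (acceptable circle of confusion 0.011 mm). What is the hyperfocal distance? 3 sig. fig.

Hyperfocal distance H = f²/(N·c) + f = 21²/(6.3 × 0.011) + 21 = 441/0.0693 + 21 ≈ 6384.6 mm ≈ 6.38 m.

6.38 m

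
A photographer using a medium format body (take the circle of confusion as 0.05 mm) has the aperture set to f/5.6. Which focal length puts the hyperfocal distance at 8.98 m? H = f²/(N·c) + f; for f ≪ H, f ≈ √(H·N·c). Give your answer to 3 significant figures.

From H = f²/(N·c) + f, with f ≪ H: f ≈ √(H·N·c) = √(8980 × 5.6 × 0.05) = √2514.4 ≈ 50.14 mm.
Exact: f² + N·c·f − N·c·H = 0 ⇒ f = (−N·c + √((N·c)² + 4·N·c·H))/2 = (−0.28 + √10058)/2 ≈ 50.004 mm ≈ 50.0 mm.

50.0 mm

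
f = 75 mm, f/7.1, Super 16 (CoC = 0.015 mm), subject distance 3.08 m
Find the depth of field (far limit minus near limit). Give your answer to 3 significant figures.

352 mm

Hyperfocal distance H = f²/(N·c) + f = 75²/(7.1 × 0.015) + 75 = 5625/0.1065 + 75 ≈ 52891.9 mm ≈ 52.89 m.
Near limit Dn = s·(H − f)/(H + s − 2f) = 3080 × (52891.9 − 75) / (52891.9 + 3080 − 2 × 75) = 3080 × 52816.9 / 55821.9 ≈ 2914.20 mm.
Far limit Df = s·(H − f)/(H − s) = 3080 × (52891.9 − 75) / (52891.9 − 3080) = 3080 × 52816.9 / 49811.9 ≈ 3265.81 mm.
Depth of field = Df − Dn = 3265.81 − 2914.20 ≈ 351.61 mm.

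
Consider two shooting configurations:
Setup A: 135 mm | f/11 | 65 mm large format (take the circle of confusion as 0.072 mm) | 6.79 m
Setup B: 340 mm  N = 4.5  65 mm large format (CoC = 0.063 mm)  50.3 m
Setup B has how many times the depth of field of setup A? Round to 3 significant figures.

2.92

Setup A: H = 135²/(11×0.072) + 135 ≈ 23146.4 mm; DoF = Df − Dn = 9552.7 − 5266.8 ≈ 4285.9 mm.
Setup B: H = 340²/(4.5×0.063) + 340 ≈ 408100.1 mm; DoF = Df − Dn = 57323 − 44810 ≈ 12513 mm.
Ratio = 12513 / 4285.9 ≈ 2.92.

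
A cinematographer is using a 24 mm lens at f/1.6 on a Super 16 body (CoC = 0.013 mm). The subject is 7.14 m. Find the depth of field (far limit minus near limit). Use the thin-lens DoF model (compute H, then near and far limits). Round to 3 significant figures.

3.93 m

Hyperfocal distance H = f²/(N·c) + f = 24²/(1.6 × 0.013) + 24 = 576/0.0208 + 24 ≈ 27716.3 mm ≈ 27.72 m.
Near limit Dn = s·(H − f)/(H + s − 2f) = 7140 × (27716.3 − 24) / (27716.3 + 7140 − 2 × 24) = 7140 × 27692.3 / 34808.3 ≈ 5680.3 mm.
Far limit Df = s·(H − f)/(H − s) = 7140 × (27716.3 − 24) / (27716.3 − 7140) = 7140 × 27692.3 / 20576.3 ≈ 9609.3 mm.
Depth of field = Df − Dn = 9609.3 − 5680.3 ≈ 3929.0 mm ≈ 3.93 m.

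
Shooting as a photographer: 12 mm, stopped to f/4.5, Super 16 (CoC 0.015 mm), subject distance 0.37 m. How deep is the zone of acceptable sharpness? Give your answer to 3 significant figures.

Hyperfocal distance H = f²/(N·c) + f = 12²/(4.5 × 0.015) + 12 = 144/0.0675 + 12 ≈ 2145.3 mm ≈ 2.145 m.
Near limit Dn = s·(H − f)/(H + s − 2f) = 370 × (2145.3 − 12) / (2145.3 + 370 − 2 × 12) = 370 × 2133.3 / 2491.3 ≈ 316.83 mm.
Far limit Df = s·(H − f)/(H − s) = 370 × (2145.3 − 12) / (2145.3 − 370) = 370 × 2133.3 / 1775.3 ≈ 444.61 mm.
Depth of field = Df − Dn = 444.61 − 316.83 ≈ 127.78 mm.

128 mm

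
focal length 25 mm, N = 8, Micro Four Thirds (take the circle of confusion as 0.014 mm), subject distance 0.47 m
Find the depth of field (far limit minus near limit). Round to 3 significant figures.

75.4 mm

Hyperfocal distance H = f²/(N·c) + f = 25²/(8 × 0.014) + 25 = 625/0.112 + 25 ≈ 5605.4 mm ≈ 5.605 m.
Near limit Dn = s·(H − f)/(H + s − 2f) = 470 × (5605.4 − 25) / (5605.4 + 470 − 2 × 25) = 470 × 5580.4 / 6025.4 ≈ 435.288 mm.
Far limit Df = s·(H − f)/(H − s) = 470 × (5605.4 − 25) / (5605.4 − 470) = 470 × 5580.4 / 5135.4 ≈ 510.727 mm.
Depth of field = Df − Dn = 510.727 − 435.288 ≈ 75.439 mm.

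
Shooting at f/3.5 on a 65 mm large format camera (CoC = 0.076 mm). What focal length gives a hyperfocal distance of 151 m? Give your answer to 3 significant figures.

200 mm

From H = f²/(N·c) + f, with f ≪ H: f ≈ √(H·N·c) = √(151000 × 3.5 × 0.076) = √40166 ≈ 200.4 mm.
The +f correction barely moves this — solving exactly, f² + N·c·f − N·c·H = 0 ⇒ f = (−N·c + √((N·c)² + 4·N·c·H))/2 = (−0.266 + √160664)/2 ≈ 200.28 mm, so f ≈ 200 mm.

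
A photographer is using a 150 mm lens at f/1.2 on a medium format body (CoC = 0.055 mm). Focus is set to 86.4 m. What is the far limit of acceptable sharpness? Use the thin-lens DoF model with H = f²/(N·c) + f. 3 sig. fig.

116 m

Hyperfocal distance H = f²/(N·c) + f = 150²/(1.2 × 0.055) + 150 = 22500/0.066 + 150 ≈ 341059.1 mm ≈ 341.1 m.
Far limit Df = s·(H − f)/(H − s) = 86400 × (341059.1 − 150) / (341059.1 − 86400) = 86400 × 340909.1 / 254659.1 ≈ 115663 mm ≈ 116 m.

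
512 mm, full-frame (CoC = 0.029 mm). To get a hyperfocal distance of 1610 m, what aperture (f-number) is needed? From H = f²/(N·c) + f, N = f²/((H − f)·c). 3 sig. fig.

f/5.62

Rearrange H = f²/(N·c) + f for N: N = f² / ((H − f)·c).
N = 512² / ((1610000 − 512) × 0.029) = 262144 / 46675 ≈ 5.62.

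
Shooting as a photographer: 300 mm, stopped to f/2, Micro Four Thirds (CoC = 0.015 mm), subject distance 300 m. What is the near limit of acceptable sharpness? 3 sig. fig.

Hyperfocal distance H = f²/(N·c) + f = 300²/(2 × 0.015) + 300 = 90000/0.03 + 300 ≈ 3000300.0 mm ≈ 3000 m.
Near limit Dn = s·(H − f)/(H + s − 2f) = 300000 × (3000300.0 − 300) / (3000300.0 + 300000 − 2 × 300) = 300000 × 3000000.0 / 3299700.0 ≈ 272752 mm ≈ 273 m.

273 m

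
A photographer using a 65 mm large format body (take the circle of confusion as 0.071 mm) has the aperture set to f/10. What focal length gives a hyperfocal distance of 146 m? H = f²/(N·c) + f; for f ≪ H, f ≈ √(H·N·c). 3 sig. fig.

From H = f²/(N·c) + f, with f ≪ H: f ≈ √(H·N·c) = √(146000 × 10 × 0.071) = √103660 ≈ 322.0 mm.
The +f correction barely moves this — solving exactly, f² + N·c·f − N·c·H = 0 ⇒ f = (−N·c + √((N·c)² + 4·N·c·H))/2 = (−0.71 + √414641)/2 ≈ 321.61 mm, so f ≈ 322 mm.

322 mm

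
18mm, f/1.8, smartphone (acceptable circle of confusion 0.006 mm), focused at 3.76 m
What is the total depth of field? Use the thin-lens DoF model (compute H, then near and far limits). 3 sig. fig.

0.953 m

Hyperfocal distance H = f²/(N·c) + f = 18²/(1.8 × 0.006) + 18 = 324/0.0108 + 18 ≈ 30018.0 mm ≈ 30.02 m.
Near limit Dn = s·(H − f)/(H + s − 2f) = 3760 × (30018.0 − 18) / (30018.0 + 3760 − 2 × 18) = 3760 × 30000.0 / 33742.0 ≈ 3343.01 mm.
Far limit Df = s·(H − f)/(H − s) = 3760 × (30018.0 − 18) / (30018.0 − 3760) = 3760 × 30000.0 / 26258.0 ≈ 4295.83 mm.
Depth of field = Df − Dn = 4295.83 − 3343.01 ≈ 952.82 mm ≈ 0.953 m.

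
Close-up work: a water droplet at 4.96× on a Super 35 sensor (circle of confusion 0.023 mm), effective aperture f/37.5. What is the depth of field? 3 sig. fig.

At magnification m, DoF ≈ 2·N_eff·c/m² = 2 × 37.5 × 0.023 / 4.96² = 1.725 / 24.6 ≈ 0.0701 mm.

0.0701 mm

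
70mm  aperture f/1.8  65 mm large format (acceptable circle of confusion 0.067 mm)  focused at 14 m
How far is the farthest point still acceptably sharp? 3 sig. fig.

21.3 m

Hyperfocal distance H = f²/(N·c) + f = 70²/(1.8 × 0.067) + 70 = 4900/0.1206 + 70 ≈ 40700.2 mm ≈ 40.70 m.
Far limit Df = s·(H − f)/(H − s) = 14000 × (40700.2 − 70) / (40700.2 − 14000) = 14000 × 40630.2 / 26700.2 ≈ 21304 mm ≈ 21.3 m.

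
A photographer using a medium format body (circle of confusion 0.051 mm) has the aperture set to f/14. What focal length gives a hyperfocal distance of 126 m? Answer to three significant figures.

300 mm

From H = f²/(N·c) + f, with f ≪ H: f ≈ √(H·N·c) = √(126000 × 14 × 0.051) = √89964 ≈ 299.9 mm.
The +f correction barely moves this — solving exactly, f² + N·c·f − N·c·H = 0 ⇒ f = (−N·c + √((N·c)² + 4·N·c·H))/2 = (−0.714 + √359857)/2 ≈ 299.58 mm, so f ≈ 300 mm.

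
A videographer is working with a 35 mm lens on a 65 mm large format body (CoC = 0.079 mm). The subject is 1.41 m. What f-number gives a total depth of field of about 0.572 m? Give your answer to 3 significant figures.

Write h = H − f = f²/(N·c). The thin-lens limits are Dn = s·h/(h + (s−f)) and Df = s·h/(h − (s−f)), so DoF = Df − Dn = 2·s·(s−f)·h / (h² − (s−f)²).
That is a quadratic in h: DoF·h² − 2·s·(s−f)·h − DoF·(s−f)² = 0 ⇒ h = (s−f)·(s + √(s² + DoF²)) / DoF = 1375 × (1410 + √(1410² + 572²)) / 572 = 1375 × (1410 + 1521.61) / 572 ≈ 7047.1 mm.
Then N = f²/(c·h) = 35² / (0.079 × 7047.1) = 1225 / 556.72 ≈ 2.20.

f/2.20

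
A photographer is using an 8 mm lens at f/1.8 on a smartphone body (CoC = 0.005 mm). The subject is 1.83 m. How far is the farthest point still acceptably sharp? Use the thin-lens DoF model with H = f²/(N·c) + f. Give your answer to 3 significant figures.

Hyperfocal distance H = f²/(N·c) + f = 8²/(1.8 × 0.005) + 8 = 64/0.009 + 8 ≈ 7119.1 mm ≈ 7.119 m.
Far limit Df = s·(H − f)/(H − s) = 1830 × (7119.1 − 8) / (7119.1 − 1830) = 1830 × 7111.1 / 5289.1 ≈ 2460.4 mm ≈ 2.46 m.

2.46 m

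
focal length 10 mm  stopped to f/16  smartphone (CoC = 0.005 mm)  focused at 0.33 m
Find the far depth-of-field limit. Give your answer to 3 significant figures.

444 mm

Hyperfocal distance H = f²/(N·c) + f = 10²/(16 × 0.005) + 10 = 100/0.08 + 10 ≈ 1260.0 mm ≈ 1.260 m.
Far limit Df = s·(H − f)/(H − s) = 330 × (1260.0 − 10) / (1260.0 − 330) = 330 × 1250.0 / 930.0 ≈ 443.55 mm.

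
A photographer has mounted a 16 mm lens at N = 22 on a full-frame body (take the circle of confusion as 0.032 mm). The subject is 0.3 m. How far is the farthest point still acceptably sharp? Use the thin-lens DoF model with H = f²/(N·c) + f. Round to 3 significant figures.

Hyperfocal distance H = f²/(N·c) + f = 16²/(22 × 0.032) + 16 = 256/0.704 + 16 ≈ 379.6 mm ≈ 0.380 m.
Far limit Df = s·(H − f)/(H − s) = 300 × (379.6 − 16) / (379.6 − 300) = 300 × 363.6 / 79.6 ≈ 1369.9 mm ≈ 1.37 m.

1.37 m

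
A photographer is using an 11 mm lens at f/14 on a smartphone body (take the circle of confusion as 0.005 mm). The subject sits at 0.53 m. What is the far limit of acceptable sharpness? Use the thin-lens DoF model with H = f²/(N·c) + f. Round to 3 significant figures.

Hyperfocal distance H = f²/(N·c) + f = 11²/(14 × 0.005) + 11 = 121/0.07 + 11 ≈ 1739.6 mm ≈ 1.740 m.
Far limit Df = s·(H − f)/(H − s) = 530 × (1739.6 − 11) / (1739.6 − 530) = 530 × 1728.6 / 1209.6 ≈ 757.41 mm ≈ 0.757 m.

0.757 m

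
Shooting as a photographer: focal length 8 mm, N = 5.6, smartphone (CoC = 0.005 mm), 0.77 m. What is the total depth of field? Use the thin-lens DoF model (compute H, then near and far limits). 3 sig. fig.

Hyperfocal distance H = f²/(N·c) + f = 8²/(5.6 × 0.005) + 8 = 64/0.028 + 8 ≈ 2293.7 mm ≈ 2.294 m.
Near limit Dn = s·(H − f)/(H + s − 2f) = 770 × (2293.7 − 8) / (2293.7 + 770 − 2 × 8) = 770 × 2285.7 / 3047.7 ≈ 577.48 mm.
Far limit Df = s·(H − f)/(H − s) = 770 × (2293.7 − 8) / (2293.7 − 770) = 770 × 2285.7 / 1523.7 ≈ 1155.07 mm.
Depth of field = Df − Dn = 1155.07 − 577.48 ≈ 577.59 mm ≈ 0.578 m.

0.578 m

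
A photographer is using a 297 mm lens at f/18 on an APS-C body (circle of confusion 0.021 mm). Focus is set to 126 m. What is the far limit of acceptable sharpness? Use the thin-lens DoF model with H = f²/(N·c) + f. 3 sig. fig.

Hyperfocal distance H = f²/(N·c) + f = 297²/(18 × 0.021) + 297 = 88209/0.378 + 297 ≈ 233654.1 mm ≈ 233.7 m.
Far limit Df = s·(H − f)/(H − s) = 126000 × (233654.1 − 297) / (233654.1 − 126000) = 126000 × 233357.1 / 107654.1 ≈ 273125 mm ≈ 273 m.

273 m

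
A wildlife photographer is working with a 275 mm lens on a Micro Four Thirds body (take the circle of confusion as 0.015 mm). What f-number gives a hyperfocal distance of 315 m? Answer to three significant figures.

Rearrange H = f²/(N·c) + f for N: N = f² / ((H − f)·c).
N = 275² / ((315000 − 275) × 0.015) = 75625 / 4721 ≈ 16.

f/16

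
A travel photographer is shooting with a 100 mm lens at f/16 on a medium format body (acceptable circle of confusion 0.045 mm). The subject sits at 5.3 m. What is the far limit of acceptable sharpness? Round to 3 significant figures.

8.47 m

Hyperfocal distance H = f²/(N·c) + f = 100²/(16 × 0.045) + 100 = 10000/0.72 + 100 ≈ 13988.9 mm ≈ 13.99 m.
Far limit Df = s·(H − f)/(H − s) = 5300 × (13988.9 − 100) / (13988.9 − 5300) = 5300 × 13888.9 / 8688.9 ≈ 8471.9 mm ≈ 8.47 m.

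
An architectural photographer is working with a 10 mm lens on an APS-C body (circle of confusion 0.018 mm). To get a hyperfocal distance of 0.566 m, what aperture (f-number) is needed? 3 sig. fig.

Rearrange H = f²/(N·c) + f for N: N = f² / ((H − f)·c).
N = 10² / ((566 − 10) × 0.018) = 100 / 10.01 ≈ 9.99.

f/9.99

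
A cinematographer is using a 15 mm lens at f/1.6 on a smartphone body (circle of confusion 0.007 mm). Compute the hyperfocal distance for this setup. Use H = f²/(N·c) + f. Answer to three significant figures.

Hyperfocal distance H = f²/(N·c) + f = 15²/(1.6 × 0.007) + 15 = 225/0.0112 + 15 ≈ 20104.3 mm ≈ 20.1 m.

20.1 m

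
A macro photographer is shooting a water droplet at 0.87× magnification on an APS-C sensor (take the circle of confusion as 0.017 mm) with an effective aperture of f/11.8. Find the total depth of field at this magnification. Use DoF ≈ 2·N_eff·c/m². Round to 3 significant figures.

At magnification m, DoF ≈ 2·N_eff·c/m² = 2 × 11.8 × 0.017 / 0.87² = 0.4012 / 0.7569 ≈ 0.53 mm.

0.530 mm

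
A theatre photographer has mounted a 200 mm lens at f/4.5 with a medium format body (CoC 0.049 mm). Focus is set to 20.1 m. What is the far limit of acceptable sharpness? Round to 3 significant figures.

22.6 m

Hyperfocal distance H = f²/(N·c) + f = 200²/(4.5 × 0.049) + 200 = 40000/0.2205 + 200 ≈ 181605.9 mm ≈ 181.6 m.
Far limit Df = s·(H − f)/(H − s) = 20100 × (181605.9 − 200) / (181605.9 − 20100) = 20100 × 181405.9 / 161505.9 ≈ 22577 mm ≈ 22.6 m.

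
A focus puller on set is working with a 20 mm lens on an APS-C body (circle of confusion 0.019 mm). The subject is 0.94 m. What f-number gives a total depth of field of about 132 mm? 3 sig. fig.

f/1.60

Write h = H − f = f²/(N·c). The thin-lens limits are Dn = s·h/(h + (s−f)) and Df = s·h/(h − (s−f)), so DoF = Df − Dn = 2·s·(s−f)·h / (h² − (s−f)²).
That is a quadratic in h: DoF·h² − 2·s·(s−f)·h − DoF·(s−f)² = 0 ⇒ h = (s−f)·(s + √(s² + DoF²)) / DoF = 920 × (940 + √(940² + 132²)) / 132 = 920 × (940 + 949.223) / 132 ≈ 13167 mm.
Then N = f²/(c·h) = 20² / (0.019 × 13167) = 400 / 250.18 ≈ 1.60.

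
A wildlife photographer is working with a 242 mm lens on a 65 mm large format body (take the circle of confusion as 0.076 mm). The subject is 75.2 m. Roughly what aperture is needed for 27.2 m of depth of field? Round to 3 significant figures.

f/1.80

Write h = H − f = f²/(N·c). The thin-lens limits are Dn = s·h/(h + (s−f)) and Df = s·h/(h − (s−f)), so DoF = Df − Dn = 2·s·(s−f)·h / (h² − (s−f)²).
That is a quadratic in h: DoF·h² − 2·s·(s−f)·h − DoF·(s−f)² = 0 ⇒ h = (s−f)·(s + √(s² + DoF²)) / DoF = 74958 × (75200 + √(75200² + 27200²)) / 27200 = 74958 × (75200 + 79968.0) / 27200 ≈ 427613 mm.
Then N = f²/(c·h) = 242² / (0.076 × 427613) = 58564 / 32499 ≈ 1.80.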